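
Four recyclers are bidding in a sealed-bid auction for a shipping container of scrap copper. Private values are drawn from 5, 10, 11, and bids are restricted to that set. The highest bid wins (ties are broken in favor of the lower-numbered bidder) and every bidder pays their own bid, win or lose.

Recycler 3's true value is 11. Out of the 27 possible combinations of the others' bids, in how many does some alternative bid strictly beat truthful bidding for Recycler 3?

Others bid (5, 5, 5): truth gives 0; bid 10 gives 1 > 0. Violating.
Others bid (5, 5, 10): truth gives 0; bid 10 gives 1 > 0. Violating.
Others bid (5, 11, 5): truth gives -11; bid 5 gives -5 > -11. Violating.
Others bid (5, 11, 10): truth gives -11; bid 5 gives -5 > -11. Violating.
Others bid (5, 5, 11): truth gives 0; no alternative beats it.
Others bid (5, 10, 5): truth gives 0; no alternative beats it.
(Checking all 27 profiles: 17 have a profitable deviation, 10 do not.)

17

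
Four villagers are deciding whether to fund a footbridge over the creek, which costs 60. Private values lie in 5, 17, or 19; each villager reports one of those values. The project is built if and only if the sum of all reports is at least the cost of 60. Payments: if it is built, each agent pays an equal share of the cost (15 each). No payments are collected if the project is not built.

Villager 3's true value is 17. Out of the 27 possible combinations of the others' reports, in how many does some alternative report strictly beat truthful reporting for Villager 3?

6

Others report (5, 17, 19): truth gives 0; report 19 gives 2 > 0. Violating.
Others report (5, 19, 17): truth gives 0; report 19 gives 2 > 0. Violating.
Others report (17, 5, 19): truth gives 0; report 19 gives 2 > 0. Violating.
Others report (17, 19, 5): truth gives 0; report 19 gives 2 > 0. Violating.
Others report (5, 5, 5): truth gives 0; no alternative beats it.
Others report (5, 5, 17): truth gives 0; no alternative beats it.
(Checking all 27 profiles: 6 have a profitable deviation, 21 do not.)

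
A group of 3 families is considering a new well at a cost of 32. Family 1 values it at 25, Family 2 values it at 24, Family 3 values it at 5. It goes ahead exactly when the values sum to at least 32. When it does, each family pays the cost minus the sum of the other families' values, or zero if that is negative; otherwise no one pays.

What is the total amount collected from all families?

Total value 54 ≥ cost 32, so it is built.
Family 1: others sum to 29; max(0, 32 - 29) = 3.
Family 2: others sum to 30; max(0, 32 - 30) = 2.
Family 3: others sum to 49; max(0, 32 - 49) = 0.
Total collected = 3 + 2 + 0 = 5.

5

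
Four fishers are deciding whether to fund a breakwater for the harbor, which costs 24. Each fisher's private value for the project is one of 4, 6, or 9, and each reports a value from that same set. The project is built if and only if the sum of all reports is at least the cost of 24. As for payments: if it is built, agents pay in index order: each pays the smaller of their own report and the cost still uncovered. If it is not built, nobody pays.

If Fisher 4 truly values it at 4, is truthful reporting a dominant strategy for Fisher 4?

Check each profile of the others' reports and compare truth against every alternative report.
Others report (6, 6, 6): truth gives 0, best alternative gives -2.
Others report (4, 6, 9): truth gives 0, best alternative gives -1.
Others report (4, 9, 6): truth gives 0, best alternative gives -1.
Others report (6, 4, 9): truth gives 0, best alternative gives -1.
Others report (6, 9, 4): truth gives 0, best alternative gives -1.
Others report (9, 4, 6): truth gives 0, best alternative gives -1.
(Remaining 21 profiles checked similarly; truth is weakly best in each.)
In every case the truthful report is at least as good as any alternative, so it is a dominant strategy.

Yes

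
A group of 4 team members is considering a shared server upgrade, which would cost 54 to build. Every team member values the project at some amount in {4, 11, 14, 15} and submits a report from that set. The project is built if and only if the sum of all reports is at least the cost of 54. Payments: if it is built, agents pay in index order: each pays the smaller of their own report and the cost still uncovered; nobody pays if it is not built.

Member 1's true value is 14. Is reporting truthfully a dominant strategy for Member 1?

Consider the case where Member 2 reports 14, Member 3 reports 14 and Member 4 reports 15.
Truthful report 14: project built, pays 14, utility 14 - 14 = 0.
Report 11 instead: project built, pays 11, utility 14 - 11 = 3.
Since 3 > 0, reporting 11 is strictly better here, so truthful reporting is not dominant.

No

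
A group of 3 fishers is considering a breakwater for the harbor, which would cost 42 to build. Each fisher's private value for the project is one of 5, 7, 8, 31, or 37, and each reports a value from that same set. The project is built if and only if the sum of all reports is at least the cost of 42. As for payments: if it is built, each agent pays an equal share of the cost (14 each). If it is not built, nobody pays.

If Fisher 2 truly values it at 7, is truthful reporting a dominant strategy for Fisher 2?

Consider the case where Fisher 1 reports 5 and Fisher 3 reports 31.
Truthful report 7: project built, pays 14, utility 7 - 14 = -7.
Report 5 instead: project not built, utility 0.
Since 0 > -7, reporting 5 is strictly better here, so truthful reporting is not dominant.

No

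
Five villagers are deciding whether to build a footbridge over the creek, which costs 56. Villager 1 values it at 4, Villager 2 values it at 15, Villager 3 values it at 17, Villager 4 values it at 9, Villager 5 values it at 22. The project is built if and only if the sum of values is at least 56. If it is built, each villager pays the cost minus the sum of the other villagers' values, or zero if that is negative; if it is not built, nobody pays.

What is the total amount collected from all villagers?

21

Total value 67 ≥ cost 56, so it is built.
Villager 1: others sum to 63; max(0, 56 - 63) = 0.
Villager 2: others sum to 52; max(0, 56 - 52) = 4.
Villager 3: others sum to 50; max(0, 56 - 50) = 6.
Villager 4: others sum to 58; max(0, 56 - 58) = 0.
Villager 5: others sum to 45; max(0, 56 - 45) = 11.
Total collected = 0 + 4 + 6 + 0 + 11 = 21.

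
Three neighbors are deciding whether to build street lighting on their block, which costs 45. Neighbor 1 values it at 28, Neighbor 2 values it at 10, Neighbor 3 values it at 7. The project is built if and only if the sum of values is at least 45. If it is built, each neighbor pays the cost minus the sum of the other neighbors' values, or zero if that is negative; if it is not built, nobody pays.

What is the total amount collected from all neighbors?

Total value 45 ≥ cost 45, so it is built.
Neighbor 1: others sum to 17; max(0, 45 - 17) = 28.
Neighbor 2: others sum to 35; max(0, 45 - 35) = 10.
Neighbor 3: others sum to 38; max(0, 45 - 38) = 7.
Total collected = 28 + 10 + 7 = 45.

45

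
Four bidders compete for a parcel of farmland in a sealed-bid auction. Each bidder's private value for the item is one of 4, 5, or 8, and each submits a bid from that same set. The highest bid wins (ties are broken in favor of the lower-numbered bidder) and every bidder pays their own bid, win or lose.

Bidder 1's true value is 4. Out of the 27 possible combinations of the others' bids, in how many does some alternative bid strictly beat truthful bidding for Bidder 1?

7

Others bid (4, 4, 5): truth gives -4; bid 5 gives -1 > -4. Violating.
Others bid (4, 5, 4): truth gives -4; bid 5 gives -1 > -4. Violating.
Others bid (4, 5, 5): truth gives -4; bid 5 gives -1 > -4. Violating.
Others bid (5, 4, 4): truth gives -4; bid 5 gives -1 > -4. Violating.
Others bid (4, 4, 4): truth gives 0; no alternative beats it.
Others bid (4, 4, 8): truth gives -4; no alternative beats it.
(Checking all 27 profiles: 7 have a profitable deviation, 20 do not.)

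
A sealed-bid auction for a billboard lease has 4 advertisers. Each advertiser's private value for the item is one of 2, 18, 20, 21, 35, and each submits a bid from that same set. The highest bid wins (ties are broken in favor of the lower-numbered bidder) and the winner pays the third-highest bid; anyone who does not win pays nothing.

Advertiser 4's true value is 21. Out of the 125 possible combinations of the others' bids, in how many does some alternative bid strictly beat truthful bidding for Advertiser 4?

27

Others bid (2, 2, 21): truth gives 0; bid 35 gives 19 > 0. Violating.
Others bid (2, 18, 21): truth gives 0; bid 35 gives 3 > 0. Violating.
Others bid (2, 20, 21): truth gives 0; bid 35 gives 1 > 0. Violating.
Others bid (2, 21, 2): truth gives 0; bid 35 gives 19 > 0. Violating.
Others bid (2, 2, 2): truth gives 19; no alternative beats it.
Others bid (2, 2, 18): truth gives 19; no alternative beats it.
(Checking all 125 profiles: 27 have a profitable deviation, 98 do not.)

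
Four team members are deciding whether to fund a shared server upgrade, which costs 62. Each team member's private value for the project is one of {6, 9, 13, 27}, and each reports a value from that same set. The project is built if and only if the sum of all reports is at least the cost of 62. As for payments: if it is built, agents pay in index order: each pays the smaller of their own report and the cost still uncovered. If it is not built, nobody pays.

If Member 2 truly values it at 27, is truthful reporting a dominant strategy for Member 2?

No

Consider the case where Member 1 reports 6, Member 3 reports 27 and Member 4 reports 27.
Truthful report 27: project built, pays 27, utility 27 - 27 = 0.
Report 6 instead: project built, pays 6, utility 27 - 6 = 21.
Since 21 > 0, reporting 6 is strictly better here, so truthful reporting is not dominant.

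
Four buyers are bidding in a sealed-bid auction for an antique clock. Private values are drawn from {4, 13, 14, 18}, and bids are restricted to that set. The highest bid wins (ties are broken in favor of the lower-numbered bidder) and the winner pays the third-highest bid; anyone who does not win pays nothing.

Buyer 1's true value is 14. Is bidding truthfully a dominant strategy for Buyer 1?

No

Consider the case where Buyer 2 bids 4, Buyer 3 bids 4 and Buyer 4 bids 18.
Truthful bid 14: loses, pays 0, utility 0.
Bid 18 instead: wins, pays 4, utility 14 - 4 = 10.
Since 10 > 0, bidding 18 is strictly better here, so truthful bidding is not dominant.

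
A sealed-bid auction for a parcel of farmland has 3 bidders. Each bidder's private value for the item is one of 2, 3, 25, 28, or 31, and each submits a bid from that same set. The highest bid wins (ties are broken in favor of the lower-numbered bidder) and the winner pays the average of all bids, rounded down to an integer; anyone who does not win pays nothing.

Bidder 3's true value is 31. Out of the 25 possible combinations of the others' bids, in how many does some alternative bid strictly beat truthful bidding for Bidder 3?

9

Others bid (2, 2): truth gives 20; bid 3 gives 29 > 20. Violating.
Others bid (2, 3): truth gives 19; bid 25 gives 21 > 19. Violating.
Others bid (2, 25): truth gives 12; bid 28 gives 13 > 12. Violating.
Others bid (3, 2): truth gives 19; bid 25 gives 21 > 19. Violating.
Others bid (2, 28): truth gives 11; no alternative beats it.
Others bid (2, 31): truth gives 0; no alternative beats it.
(Checking all 25 profiles: 9 have a profitable deviation, 16 do not.)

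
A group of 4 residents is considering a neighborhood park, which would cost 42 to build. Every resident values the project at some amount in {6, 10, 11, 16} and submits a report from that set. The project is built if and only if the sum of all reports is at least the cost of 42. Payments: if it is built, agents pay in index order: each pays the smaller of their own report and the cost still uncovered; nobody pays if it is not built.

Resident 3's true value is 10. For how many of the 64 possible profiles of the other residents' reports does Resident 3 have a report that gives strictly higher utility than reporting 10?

Others report (6, 16, 16): truth gives 0; report 6 gives 4 > 0. Violating.
Others report (10, 10, 16): truth gives 0; report 6 gives 4 > 0. Violating.
Others report (10, 11, 16): truth gives 0; report 6 gives 4 > 0. Violating.
Others report (10, 16, 10): truth gives 0; report 6 gives 4 > 0. Violating.
Others report (6, 6, 6): truth gives 0; no alternative beats it.
Others report (6, 6, 10): truth gives 0; no alternative beats it.
(Checking all 64 profiles: 22 have a profitable deviation, 42 do not.)

22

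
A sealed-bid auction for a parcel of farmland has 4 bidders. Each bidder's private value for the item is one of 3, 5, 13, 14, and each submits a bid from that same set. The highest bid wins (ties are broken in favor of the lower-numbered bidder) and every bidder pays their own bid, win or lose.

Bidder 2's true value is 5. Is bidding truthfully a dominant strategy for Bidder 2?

Consider the case where Bidder 1 bids 3, Bidder 3 bids 3 and Bidder 4 bids 13.
Truthful bid 5: loses but pays 5, utility -5.
Bid 3 instead: loses but pays 3, utility -3.
Since -3 > -5, bidding 3 is strictly better here, so truthful bidding is not dominant.

No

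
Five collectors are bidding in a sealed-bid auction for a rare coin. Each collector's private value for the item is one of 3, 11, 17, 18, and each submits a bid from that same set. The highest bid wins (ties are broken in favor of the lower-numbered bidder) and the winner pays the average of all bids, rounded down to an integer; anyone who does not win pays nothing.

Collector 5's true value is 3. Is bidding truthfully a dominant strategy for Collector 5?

Yes

Check each profile of the others' bids and compare truth against every alternative bid.
Others bid (3, 3, 3, 3): truth gives 0, best alternative gives -1.
Others bid (3, 3, 3, 11): truth gives 0, best alternative gives 0.
Others bid (3, 3, 3, 17): truth gives 0, best alternative gives 0.
Others bid (3, 3, 3, 18): truth gives 0, best alternative gives 0.
Others bid (3, 3, 11, 3): truth gives 0, best alternative gives 0.
Others bid (3, 3, 11, 11): truth gives 0, best alternative gives 0.
(Remaining 250 profiles checked similarly; truth is weakly best in each.)
In every case the truthful bid is at least as good as any alternative, so it is a dominant strategy.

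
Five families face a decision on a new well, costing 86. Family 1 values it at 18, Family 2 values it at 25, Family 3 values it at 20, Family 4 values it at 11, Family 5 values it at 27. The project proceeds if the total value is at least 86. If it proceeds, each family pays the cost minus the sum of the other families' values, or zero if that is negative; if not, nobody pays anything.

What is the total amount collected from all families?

Total value 101 ≥ cost 86, so it is built.
Family 1: others sum to 83; max(0, 86 - 83) = 3.
Family 2: others sum to 76; max(0, 86 - 76) = 10.
Family 3: others sum to 81; max(0, 86 - 81) = 5.
Family 4: others sum to 90; max(0, 86 - 90) = 0.
Family 5: others sum to 74; max(0, 86 - 74) = 12.
Total collected = 3 + 10 + 5 + 0 + 12 = 30.

30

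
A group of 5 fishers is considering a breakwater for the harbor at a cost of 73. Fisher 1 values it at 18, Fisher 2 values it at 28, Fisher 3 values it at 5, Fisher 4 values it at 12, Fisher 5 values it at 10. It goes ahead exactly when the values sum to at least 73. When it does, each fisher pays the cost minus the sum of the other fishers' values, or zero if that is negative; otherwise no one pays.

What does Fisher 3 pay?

Total value 73 ≥ cost 73, so the project is built.
The other fishers' values sum to 68.
Cost minus that sum is 73 - 68 = 5.

5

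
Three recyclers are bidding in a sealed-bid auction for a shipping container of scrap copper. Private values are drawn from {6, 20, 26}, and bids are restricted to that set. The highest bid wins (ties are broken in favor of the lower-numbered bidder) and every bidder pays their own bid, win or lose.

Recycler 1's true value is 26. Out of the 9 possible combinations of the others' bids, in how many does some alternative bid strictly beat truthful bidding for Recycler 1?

Others bid (6, 6): truth gives 0; bid 6 gives 20 > 0. Violating.
Others bid (6, 20): truth gives 0; bid 20 gives 6 > 0. Violating.
Others bid (20, 6): truth gives 0; bid 20 gives 6 > 0. Violating.
Others bid (20, 20): truth gives 0; bid 20 gives 6 > 0. Violating.
Others bid (6, 26): truth gives 0; no alternative beats it.
Others bid (20, 26): truth gives 0; no alternative beats it.
(Checking all 9 profiles: 4 have a profitable deviation, 5 do not.)

4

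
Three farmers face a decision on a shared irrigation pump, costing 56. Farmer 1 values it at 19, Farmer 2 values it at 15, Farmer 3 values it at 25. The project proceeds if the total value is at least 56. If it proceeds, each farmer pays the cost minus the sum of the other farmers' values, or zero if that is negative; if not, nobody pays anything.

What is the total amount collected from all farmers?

50

Total value 59 ≥ cost 56, so it is built.
Farmer 1: others sum to 40; max(0, 56 - 40) = 16.
Farmer 2: others sum to 44; max(0, 56 - 44) = 12.
Farmer 3: others sum to 34; max(0, 56 - 34) = 22.
Total collected = 16 + 12 + 22 = 50.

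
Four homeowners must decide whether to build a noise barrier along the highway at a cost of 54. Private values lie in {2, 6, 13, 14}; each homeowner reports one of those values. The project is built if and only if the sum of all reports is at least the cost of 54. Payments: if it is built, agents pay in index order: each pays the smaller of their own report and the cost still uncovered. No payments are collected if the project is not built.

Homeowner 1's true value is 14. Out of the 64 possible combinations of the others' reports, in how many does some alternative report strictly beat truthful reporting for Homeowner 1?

Others report (13, 14, 14): truth gives 0; report 13 gives 1 > 0. Violating.
Others report (14, 13, 14): truth gives 0; report 13 gives 1 > 0. Violating.
Others report (14, 14, 13): truth gives 0; report 13 gives 1 > 0. Violating.
Others report (14, 14, 14): truth gives 0; report 13 gives 1 > 0. Violating.
Others report (2, 2, 2): truth gives 0; no alternative beats it.
Others report (2, 2, 6): truth gives 0; no alternative beats it.
(Checking all 64 profiles: 4 have a profitable deviation, 60 do not.)

4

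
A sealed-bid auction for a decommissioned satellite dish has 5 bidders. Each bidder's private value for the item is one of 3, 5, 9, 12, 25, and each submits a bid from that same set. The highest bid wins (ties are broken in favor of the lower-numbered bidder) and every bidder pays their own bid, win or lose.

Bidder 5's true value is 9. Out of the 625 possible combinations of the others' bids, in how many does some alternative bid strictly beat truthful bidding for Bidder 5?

610

Others bid (3, 3, 3, 3): truth gives 0; bid 5 gives 4 > 0. Violating.
Others bid (3, 3, 3, 9): truth gives -9; bid 3 gives -3 > -9. Violating.
Others bid (3, 3, 3, 12): truth gives -9; bid 3 gives -3 > -9. Violating.
Others bid (3, 3, 3, 25): truth gives -9; bid 3 gives -3 > -9. Violating.
Others bid (3, 3, 3, 5): truth gives 0; no alternative beats it.
Others bid (3, 3, 5, 3): truth gives 0; no alternative beats it.
(Checking all 625 profiles: 610 have a profitable deviation, 15 do not.)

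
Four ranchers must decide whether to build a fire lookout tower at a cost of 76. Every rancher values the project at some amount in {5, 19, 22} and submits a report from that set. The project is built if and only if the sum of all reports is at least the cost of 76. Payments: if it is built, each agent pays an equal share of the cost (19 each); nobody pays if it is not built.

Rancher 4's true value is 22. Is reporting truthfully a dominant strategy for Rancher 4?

Check each profile of the others' reports and compare truth against every alternative report.
Others report (19, 19, 19): truth gives 3, best alternative gives 3.
Others report (19, 19, 22): truth gives 3, best alternative gives 3.
Others report (19, 22, 19): truth gives 3, best alternative gives 3.
Others report (19, 22, 22): truth gives 3, best alternative gives 3.
Others report (22, 19, 19): truth gives 3, best alternative gives 3.
Others report (22, 19, 22): truth gives 3, best alternative gives 3.
(Remaining 21 profiles checked similarly; truth is weakly best in each.)
In every case the truthful report is at least as good as any alternative, so it is a dominant strategy.

Yes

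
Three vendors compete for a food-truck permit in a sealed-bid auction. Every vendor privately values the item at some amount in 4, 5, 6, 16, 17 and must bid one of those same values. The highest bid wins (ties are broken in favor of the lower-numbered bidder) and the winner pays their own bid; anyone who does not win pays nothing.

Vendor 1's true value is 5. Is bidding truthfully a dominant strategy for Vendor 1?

Consider the case where Vendor 2 bids 4 and Vendor 3 bids 4.
Truthful bid 5: wins, pays 5, utility 5 - 5 = 0.
Bid 4 instead: wins, pays 4, utility 5 - 4 = 1.
Since 1 > 0, bidding 4 is strictly better here, so truthful bidding is not dominant.

No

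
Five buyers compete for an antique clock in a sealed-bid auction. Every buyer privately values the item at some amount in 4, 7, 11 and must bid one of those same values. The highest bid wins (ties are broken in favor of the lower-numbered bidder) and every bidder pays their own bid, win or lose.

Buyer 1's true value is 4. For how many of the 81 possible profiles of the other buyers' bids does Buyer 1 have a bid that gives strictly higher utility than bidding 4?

Others bid (4, 4, 4, 7): truth gives -4; bid 7 gives -3 > -4. Violating.
Others bid (4, 4, 7, 4): truth gives -4; bid 7 gives -3 > -4. Violating.
Others bid (4, 4, 7, 7): truth gives -4; bid 7 gives -3 > -4. Violating.
Others bid (4, 7, 4, 4): truth gives -4; bid 7 gives -3 > -4. Violating.
Others bid (4, 4, 4, 4): truth gives 0; no alternative beats it.
Others bid (4, 4, 4, 11): truth gives -4; no alternative beats it.
(Checking all 81 profiles: 15 have a profitable deviation, 66 do not.)

15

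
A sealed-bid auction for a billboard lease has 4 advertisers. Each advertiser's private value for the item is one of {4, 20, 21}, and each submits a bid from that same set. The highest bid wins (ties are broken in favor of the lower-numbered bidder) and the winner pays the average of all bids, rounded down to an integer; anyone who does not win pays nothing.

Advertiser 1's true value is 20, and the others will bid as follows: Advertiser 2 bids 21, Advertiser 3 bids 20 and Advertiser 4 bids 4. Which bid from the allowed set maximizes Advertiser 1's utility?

21

Bid 4: loses, pays 0, utility 0.
Bid 20: loses, pays 0, utility 0.
Bid 21: wins, pays 16, utility 20 - 16 = 4.
The best choice is 21 with utility 4.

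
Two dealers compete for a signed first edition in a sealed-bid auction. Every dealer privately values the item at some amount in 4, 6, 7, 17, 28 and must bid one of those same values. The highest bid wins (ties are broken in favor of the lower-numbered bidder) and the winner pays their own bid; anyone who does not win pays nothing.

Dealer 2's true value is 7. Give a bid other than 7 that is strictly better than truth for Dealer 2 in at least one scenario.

6

Suppose Dealer 1 bids 4.
Bid 7: wins, pays 7, utility 7 - 7 = 0.
Bid 6: wins, pays 6, utility 7 - 6 = 1.
So bidding 6 beats truth here (1 > 0).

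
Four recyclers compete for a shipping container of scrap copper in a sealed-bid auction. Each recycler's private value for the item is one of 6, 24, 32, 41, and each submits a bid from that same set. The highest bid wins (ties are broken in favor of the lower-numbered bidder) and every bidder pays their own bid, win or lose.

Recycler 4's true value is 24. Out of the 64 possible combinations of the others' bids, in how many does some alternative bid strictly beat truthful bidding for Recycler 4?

63

Others bid (6, 6, 24): truth gives -24; bid 6 gives -6 > -24. Violating.
Others bid (6, 6, 32): truth gives -24; bid 6 gives -6 > -24. Violating.
Others bid (6, 6, 41): truth gives -24; bid 6 gives -6 > -24. Violating.
Others bid (6, 24, 6): truth gives -24; bid 6 gives -6 > -24. Violating.
Others bid (6, 6, 6): truth gives 0; no alternative beats it.
(Checking all 64 profiles: 63 have a profitable deviation, 1 does not.)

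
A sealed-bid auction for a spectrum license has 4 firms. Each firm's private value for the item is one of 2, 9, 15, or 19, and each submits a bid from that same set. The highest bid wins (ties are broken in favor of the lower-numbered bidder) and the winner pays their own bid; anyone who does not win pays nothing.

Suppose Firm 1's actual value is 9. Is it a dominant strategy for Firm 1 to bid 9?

Consider the case where Firm 2 bids 2, Firm 3 bids 2 and Firm 4 bids 2.
Truthful bid 9: wins, pays 9, utility 9 - 9 = 0.
Bid 2 instead: wins, pays 2, utility 9 - 2 = 7.
Since 7 > 0, bidding 2 is strictly better here, so truthful bidding is not dominant.

No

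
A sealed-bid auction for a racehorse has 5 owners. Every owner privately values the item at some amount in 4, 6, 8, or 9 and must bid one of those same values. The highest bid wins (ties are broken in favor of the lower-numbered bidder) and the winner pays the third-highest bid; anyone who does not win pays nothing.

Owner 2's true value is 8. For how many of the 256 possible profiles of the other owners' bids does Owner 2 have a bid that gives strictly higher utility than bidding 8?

Others bid (4, 4, 4, 9): truth gives 0; bid 9 gives 4 > 0. Violating.
Others bid (4, 4, 6, 9): truth gives 0; bid 9 gives 2 > 0. Violating.
Others bid (4, 4, 9, 4): truth gives 0; bid 9 gives 4 > 0. Violating.
Others bid (4, 4, 9, 6): truth gives 0; bid 9 gives 2 > 0. Violating.
Others bid (4, 4, 4, 4): truth gives 4; no alternative beats it.
Others bid (4, 4, 4, 6): truth gives 4; no alternative beats it.
(Checking all 256 profiles: 32 have a profitable deviation, 224 do not.)

32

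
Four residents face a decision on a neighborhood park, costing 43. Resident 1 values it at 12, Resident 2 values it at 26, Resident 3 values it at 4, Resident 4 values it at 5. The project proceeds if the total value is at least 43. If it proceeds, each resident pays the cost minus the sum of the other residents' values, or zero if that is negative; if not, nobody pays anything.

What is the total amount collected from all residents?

Total value 47 ≥ cost 43, so it is built.
Resident 1: others sum to 35; max(0, 43 - 35) = 8.
Resident 2: others sum to 21; max(0, 43 - 21) = 22.
Resident 3: others sum to 43; max(0, 43 - 43) = 0.
Resident 4: others sum to 42; max(0, 43 - 42) = 1.
Total collected = 8 + 22 + 0 + 1 = 31.

31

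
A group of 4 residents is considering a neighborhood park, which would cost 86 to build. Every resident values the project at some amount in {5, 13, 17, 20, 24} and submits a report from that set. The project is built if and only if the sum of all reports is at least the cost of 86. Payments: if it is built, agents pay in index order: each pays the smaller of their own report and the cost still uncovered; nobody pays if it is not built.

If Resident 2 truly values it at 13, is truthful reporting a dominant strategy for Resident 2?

Yes

Check each profile of the others' reports and compare truth against every alternative report.
Others report (5, 5, 5): truth gives 0, best alternative gives 0.
Others report (5, 5, 13): truth gives 0, best alternative gives 0.
Others report (5, 5, 17): truth gives 0, best alternative gives 0.
Others report (5, 5, 20): truth gives 0, best alternative gives 0.
Others report (5, 5, 24): truth gives 0, best alternative gives 0.
Others report (5, 13, 5): truth gives 0, best alternative gives 0.
(Remaining 119 profiles checked similarly; truth is weakly best in each.)
In every case the truthful report is at least as good as any alternative, so it is a dominant strategy.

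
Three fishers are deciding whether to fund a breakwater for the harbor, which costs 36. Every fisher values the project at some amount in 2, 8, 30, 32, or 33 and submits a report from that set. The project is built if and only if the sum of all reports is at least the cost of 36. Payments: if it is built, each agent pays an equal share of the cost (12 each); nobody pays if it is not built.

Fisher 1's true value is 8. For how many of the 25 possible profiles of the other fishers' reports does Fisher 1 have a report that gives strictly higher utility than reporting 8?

2

Others report (2, 30): truth gives -4; report 2 gives 0 > -4. Violating.
Others report (30, 2): truth gives -4; report 2 gives 0 > -4. Violating.
Others report (2, 2): truth gives 0; no alternative beats it.
Others report (2, 8): truth gives 0; no alternative beats it.
(Checking all 25 profiles: 2 have a profitable deviation, 23 do not.)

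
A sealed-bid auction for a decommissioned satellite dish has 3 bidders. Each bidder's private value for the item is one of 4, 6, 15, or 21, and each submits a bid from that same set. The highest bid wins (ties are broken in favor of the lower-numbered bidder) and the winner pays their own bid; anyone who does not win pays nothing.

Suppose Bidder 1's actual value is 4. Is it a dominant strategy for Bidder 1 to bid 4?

Check each profile of the others' bids and compare truth against every alternative bid.
Others bid (4, 4): truth gives 0, best alternative gives -2.
Others bid (4, 6): truth gives 0, best alternative gives -2.
Others bid (6, 4): truth gives 0, best alternative gives -2.
Others bid (6, 6): truth gives 0, best alternative gives -2.
Others bid (4, 15): truth gives 0, best alternative gives 0.
Others bid (4, 21): truth gives 0, best alternative gives 0.
(Remaining 10 profiles checked similarly; truth is weakly best in each.)
In every case the truthful bid is at least as good as any alternative, so it is a dominant strategy.

Yes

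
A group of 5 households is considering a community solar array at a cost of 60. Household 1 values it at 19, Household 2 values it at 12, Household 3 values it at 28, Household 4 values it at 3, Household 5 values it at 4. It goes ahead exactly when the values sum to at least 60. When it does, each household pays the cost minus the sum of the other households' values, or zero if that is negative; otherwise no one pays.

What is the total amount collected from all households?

41

Total value 66 ≥ cost 60, so it is built.
Household 1: others sum to 47; max(0, 60 - 47) = 13.
Household 2: others sum to 54; max(0, 60 - 54) = 6.
Household 3: others sum to 38; max(0, 60 - 38) = 22.
Household 4: others sum to 63; max(0, 60 - 63) = 0.
Household 5: others sum to 62; max(0, 60 - 62) = 0.
Total collected = 13 + 6 + 22 + 0 + 0 = 41.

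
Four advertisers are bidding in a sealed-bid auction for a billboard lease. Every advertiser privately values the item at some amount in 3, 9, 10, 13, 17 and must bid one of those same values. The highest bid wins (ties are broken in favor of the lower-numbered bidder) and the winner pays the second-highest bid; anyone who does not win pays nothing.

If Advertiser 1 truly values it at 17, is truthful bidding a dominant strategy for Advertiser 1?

Check each profile of the others' bids and compare truth against every alternative bid.
Others bid (3, 3, 3): truth gives 14, best alternative gives 14.
Others bid (3, 3, 9): truth gives 8, best alternative gives 8.
Others bid (3, 9, 3): truth gives 8, best alternative gives 8.
Others bid (3, 9, 9): truth gives 8, best alternative gives 8.
Others bid (9, 3, 3): truth gives 8, best alternative gives 8.
Others bid (9, 3, 9): truth gives 8, best alternative gives 8.
(Remaining 119 profiles checked similarly; truth is weakly best in each.)
In every case the truthful bid is at least as good as any alternative, so it is a dominant strategy.

Yes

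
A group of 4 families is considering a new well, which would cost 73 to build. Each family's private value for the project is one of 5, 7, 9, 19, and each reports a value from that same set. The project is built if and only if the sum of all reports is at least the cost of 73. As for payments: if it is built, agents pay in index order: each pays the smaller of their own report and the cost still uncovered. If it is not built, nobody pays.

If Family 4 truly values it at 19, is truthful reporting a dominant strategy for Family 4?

Yes

Check each profile of the others' reports and compare truth against every alternative report.
Others report (19, 19, 19): truth gives 3, best alternative gives 0.
Others report (5, 5, 5): truth gives 0, best alternative gives 0.
Others report (5, 5, 7): truth gives 0, best alternative gives 0.
Others report (5, 5, 9): truth gives 0, best alternative gives 0.
Others report (5, 5, 19): truth gives 0, best alternative gives 0.
Others report (5, 7, 5): truth gives 0, best alternative gives 0.
(Remaining 58 profiles checked similarly; truth is weakly best in each.)
In every case the truthful report is at least as good as any alternative, so it is a dominant strategy.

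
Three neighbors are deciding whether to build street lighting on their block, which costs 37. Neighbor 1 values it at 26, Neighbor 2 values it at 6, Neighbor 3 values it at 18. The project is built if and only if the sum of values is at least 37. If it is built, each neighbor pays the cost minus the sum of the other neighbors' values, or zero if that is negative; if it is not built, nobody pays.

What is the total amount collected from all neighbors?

18

Total value 50 ≥ cost 37, so it is built.
Neighbor 1: others sum to 24; max(0, 37 - 24) = 13.
Neighbor 2: others sum to 44; max(0, 37 - 44) = 0.
Neighbor 3: others sum to 32; max(0, 37 - 32) = 5.
Total collected = 13 + 0 + 5 = 18.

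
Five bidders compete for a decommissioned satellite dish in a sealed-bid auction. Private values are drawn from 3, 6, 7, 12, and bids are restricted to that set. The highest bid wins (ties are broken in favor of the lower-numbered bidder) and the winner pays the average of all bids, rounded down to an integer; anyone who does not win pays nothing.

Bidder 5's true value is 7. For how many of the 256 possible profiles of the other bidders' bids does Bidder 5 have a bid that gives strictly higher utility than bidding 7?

34

Others bid (3, 3, 3, 7): truth gives 0; bid 12 gives 2 > 0. Violating.
Others bid (3, 3, 6, 7): truth gives 0; bid 12 gives 1 > 0. Violating.
Others bid (3, 3, 7, 3): truth gives 0; bid 12 gives 2 > 0. Violating.
Others bid (3, 3, 7, 6): truth gives 0; bid 12 gives 1 > 0. Violating.
Others bid (3, 3, 3, 3): truth gives 4; no alternative beats it.
Others bid (3, 3, 3, 6): truth gives 3; no alternative beats it.
(Checking all 256 profiles: 34 have a profitable deviation, 222 do not.)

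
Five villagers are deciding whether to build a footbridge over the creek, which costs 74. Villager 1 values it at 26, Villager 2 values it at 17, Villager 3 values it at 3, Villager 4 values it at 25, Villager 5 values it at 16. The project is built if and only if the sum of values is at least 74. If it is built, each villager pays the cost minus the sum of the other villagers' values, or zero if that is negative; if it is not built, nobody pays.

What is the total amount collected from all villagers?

Total value 87 ≥ cost 74, so it is built.
Villager 1: others sum to 61; max(0, 74 - 61) = 13.
Villager 2: others sum to 70; max(0, 74 - 70) = 4.
Villager 3: others sum to 84; max(0, 74 - 84) = 0.
Villager 4: others sum to 62; max(0, 74 - 62) = 12.
Villager 5: others sum to 71; max(0, 74 - 71) = 3.
Total collected = 13 + 4 + 0 + 12 + 3 = 32.

32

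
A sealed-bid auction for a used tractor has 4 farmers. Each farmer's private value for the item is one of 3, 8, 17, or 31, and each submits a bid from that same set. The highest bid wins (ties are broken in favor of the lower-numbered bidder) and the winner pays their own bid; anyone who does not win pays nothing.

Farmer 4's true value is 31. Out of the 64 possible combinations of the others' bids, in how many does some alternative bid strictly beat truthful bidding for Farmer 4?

8

Others bid (3, 3, 3): truth gives 0; bid 8 gives 23 > 0. Violating.
Others bid (3, 3, 8): truth gives 0; bid 17 gives 14 > 0. Violating.
Others bid (3, 8, 3): truth gives 0; bid 17 gives 14 > 0. Violating.
Others bid (3, 8, 8): truth gives 0; bid 17 gives 14 > 0. Violating.
Others bid (3, 3, 17): truth gives 0; no alternative beats it.
Others bid (3, 3, 31): truth gives 0; no alternative beats it.
(Checking all 64 profiles: 8 have a profitable deviation, 56 do not.)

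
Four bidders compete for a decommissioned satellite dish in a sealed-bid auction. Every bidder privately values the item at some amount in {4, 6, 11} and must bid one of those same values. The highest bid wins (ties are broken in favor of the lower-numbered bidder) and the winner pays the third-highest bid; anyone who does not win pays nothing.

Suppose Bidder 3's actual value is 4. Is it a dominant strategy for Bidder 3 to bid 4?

Yes

Check each profile of the others' bids and compare truth against every alternative bid.
Others bid (4, 4, 4): truth gives 0, best alternative gives 0.
Others bid (4, 4, 6): truth gives 0, best alternative gives 0.
Others bid (4, 4, 11): truth gives 0, best alternative gives 0.
Others bid (4, 6, 4): truth gives 0, best alternative gives 0.
Others bid (4, 6, 6): truth gives 0, best alternative gives 0.
Others bid (4, 6, 11): truth gives 0, best alternative gives 0.
(Remaining 21 profiles checked similarly; truth is weakly best in each.)
In every case the truthful bid is at least as good as any alternative, so it is a dominant strategy.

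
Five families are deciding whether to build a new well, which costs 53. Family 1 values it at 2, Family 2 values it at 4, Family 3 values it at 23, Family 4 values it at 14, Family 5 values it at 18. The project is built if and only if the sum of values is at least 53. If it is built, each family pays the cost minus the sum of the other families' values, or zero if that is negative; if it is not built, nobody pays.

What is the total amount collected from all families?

31

Total value 61 ≥ cost 53, so it is built.
Family 1: others sum to 59; max(0, 53 - 59) = 0.
Family 2: others sum to 57; max(0, 53 - 57) = 0.
Family 3: others sum to 38; max(0, 53 - 38) = 15.
Family 4: others sum to 47; max(0, 53 - 47) = 6.
Family 5: others sum to 43; max(0, 53 - 43) = 10.
Total collected = 0 + 0 + 15 + 6 + 10 = 31.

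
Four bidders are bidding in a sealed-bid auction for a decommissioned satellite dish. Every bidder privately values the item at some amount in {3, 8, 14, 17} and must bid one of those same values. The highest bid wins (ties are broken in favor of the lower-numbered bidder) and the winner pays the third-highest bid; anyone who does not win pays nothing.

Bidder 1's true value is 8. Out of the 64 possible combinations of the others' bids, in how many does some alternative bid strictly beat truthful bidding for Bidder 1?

Others bid (3, 3, 14): truth gives 0; bid 14 gives 5 > 0. Violating.
Others bid (3, 3, 17): truth gives 0; bid 17 gives 5 > 0. Violating.
Others bid (3, 14, 3): truth gives 0; bid 14 gives 5 > 0. Violating.
Others bid (3, 17, 3): truth gives 0; bid 17 gives 5 > 0. Violating.
Others bid (3, 3, 3): truth gives 5; no alternative beats it.
Others bid (3, 3, 8): truth gives 5; no alternative beats it.
(Checking all 64 profiles: 6 have a profitable deviation, 58 do not.)

6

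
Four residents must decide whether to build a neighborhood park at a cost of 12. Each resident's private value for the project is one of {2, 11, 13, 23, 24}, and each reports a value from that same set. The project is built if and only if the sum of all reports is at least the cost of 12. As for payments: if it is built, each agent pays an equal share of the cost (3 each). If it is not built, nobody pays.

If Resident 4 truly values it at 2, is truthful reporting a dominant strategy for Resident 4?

Check each profile of the others' reports and compare truth against every alternative report.
Others report (2, 2, 2): truth gives 0, best alternative gives -1.
Others report (2, 2, 11): truth gives -1, best alternative gives -1.
Others report (2, 2, 13): truth gives -1, best alternative gives -1.
Others report (2, 2, 23): truth gives -1, best alternative gives -1.
Others report (2, 2, 24): truth gives -1, best alternative gives -1.
Others report (2, 11, 2): truth gives -1, best alternative gives -1.
(Remaining 119 profiles checked similarly; truth is weakly best in each.)
In every case the truthful report is at least as good as any alternative, so it is a dominant strategy.

Yes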